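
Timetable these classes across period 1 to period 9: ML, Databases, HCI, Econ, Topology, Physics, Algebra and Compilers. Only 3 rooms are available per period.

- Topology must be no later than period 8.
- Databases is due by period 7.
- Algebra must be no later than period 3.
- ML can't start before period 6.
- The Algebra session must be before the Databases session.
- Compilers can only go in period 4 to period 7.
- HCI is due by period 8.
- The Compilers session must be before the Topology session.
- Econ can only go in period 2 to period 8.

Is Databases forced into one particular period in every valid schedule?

No

Databases can be period 2 (e.g. Compilers=period 4, Econ=period 2, Databases=period 2, HCI=period 1, ML=period 6, Physics=period 1, Algebra=period 1, Topology=period 5) or period 3 (e.g. Econ -> period 2; HCI -> period 1; Topology -> period 5; Algebra -> period 1; Physics -> period 1; ML -> period 6; Compilers -> period 4; Databases -> period 3).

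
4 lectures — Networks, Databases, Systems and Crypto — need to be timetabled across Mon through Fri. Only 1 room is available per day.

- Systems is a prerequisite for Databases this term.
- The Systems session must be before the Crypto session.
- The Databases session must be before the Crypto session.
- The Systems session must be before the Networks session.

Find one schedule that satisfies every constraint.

Databases in Tue, Systems in Mon, Networks in Thu, Crypto in Wed

Checking: Systems(Mon) before Databases(Tue); Systems(Mon) before Networks(Thu); Databases(Tue) before Crypto(Wed); Systems(Mon) before Crypto(Wed); max 1 per day (cap 1).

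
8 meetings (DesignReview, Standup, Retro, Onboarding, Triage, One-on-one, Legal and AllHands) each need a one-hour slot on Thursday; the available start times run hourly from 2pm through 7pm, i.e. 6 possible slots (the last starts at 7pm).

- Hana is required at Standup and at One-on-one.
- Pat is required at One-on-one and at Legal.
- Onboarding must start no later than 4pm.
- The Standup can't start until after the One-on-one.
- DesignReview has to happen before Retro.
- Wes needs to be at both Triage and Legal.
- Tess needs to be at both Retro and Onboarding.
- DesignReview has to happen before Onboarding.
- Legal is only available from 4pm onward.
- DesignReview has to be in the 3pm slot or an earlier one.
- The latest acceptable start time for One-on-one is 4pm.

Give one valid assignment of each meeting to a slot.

Retro -> 4pm; Triage -> 2pm; Standup -> 3pm; Onboarding -> 3pm; Legal -> 4pm; One-on-one -> 2pm; DesignReview -> 2pm; AllHands -> 2pm

Checking: DesignReview(2pm) before Onboarding(3pm); DesignReview(2pm) before Retro(4pm); One-on-one(2pm) before Standup(3pm); Standup(3pm) != One-on-one(2pm); One-on-one(2pm) != Legal(4pm); Retro(4pm) != Onboarding(3pm); Triage(2pm) != Legal(4pm); One-on-one=2pm in [2pm,4pm]; DesignReview=2pm in [2pm,3pm]; Legal=4pm in [4pm,7pm]; Onboarding=3pm in [2pm,4pm].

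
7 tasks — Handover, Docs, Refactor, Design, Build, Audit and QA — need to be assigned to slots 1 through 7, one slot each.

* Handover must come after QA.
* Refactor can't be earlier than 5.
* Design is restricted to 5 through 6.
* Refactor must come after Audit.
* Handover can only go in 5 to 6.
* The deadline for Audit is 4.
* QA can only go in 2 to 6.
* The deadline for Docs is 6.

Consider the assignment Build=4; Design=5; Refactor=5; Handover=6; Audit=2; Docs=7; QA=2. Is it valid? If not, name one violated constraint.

Invalid. The deadline for Docs is 6.

Refactor can't be earlier than 5 — holds.
Design is restricted to 5 through 6 — holds.
The deadline for Audit is 4 — holds.
QA can only go in 2 to 6 — holds.
Handover can only go in 5 to 6 — holds.
Handover must come after QA — holds.
The deadline for Docs is 6 — violated.
Refactor must come after Audit — holds.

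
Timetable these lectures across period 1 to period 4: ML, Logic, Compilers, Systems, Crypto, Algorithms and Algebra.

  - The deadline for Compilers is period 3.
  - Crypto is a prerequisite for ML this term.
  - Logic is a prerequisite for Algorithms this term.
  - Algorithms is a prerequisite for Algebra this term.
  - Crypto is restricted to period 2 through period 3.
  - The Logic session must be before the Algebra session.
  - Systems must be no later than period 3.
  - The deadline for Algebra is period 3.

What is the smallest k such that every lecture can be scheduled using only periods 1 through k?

3 periods

The precedence chain requires at least 3 distinct periods.
3 works (last occupied period: period 3): for example Algorithms in period 2, Algebra in period 3, Crypto in period 2, Compilers in period 1, Systems in period 1, ML in period 3, Logic in period 1.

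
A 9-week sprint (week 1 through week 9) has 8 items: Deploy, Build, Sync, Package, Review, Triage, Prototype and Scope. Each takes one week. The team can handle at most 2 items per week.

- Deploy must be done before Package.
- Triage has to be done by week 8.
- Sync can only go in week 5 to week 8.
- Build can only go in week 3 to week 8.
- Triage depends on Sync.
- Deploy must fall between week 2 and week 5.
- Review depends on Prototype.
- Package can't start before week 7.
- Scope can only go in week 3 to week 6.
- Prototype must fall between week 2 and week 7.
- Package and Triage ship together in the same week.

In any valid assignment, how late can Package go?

Package is available from week 7; Package must be in the same week as Triage, which can't be after week 8, so Package is at most week 8.
Package at week 8 is achievable: Scope=week 3; Build=week 3; Triage=week 8; Prototype=week 2; Package=week 8; Sync=week 5; Deploy=week 2; Review=week 4.

week 8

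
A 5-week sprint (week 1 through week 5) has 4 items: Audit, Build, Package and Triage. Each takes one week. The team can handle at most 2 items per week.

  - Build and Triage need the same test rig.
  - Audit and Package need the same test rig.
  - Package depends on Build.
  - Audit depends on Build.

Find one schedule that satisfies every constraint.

Triage -> week 2, Audit -> week 2, Build -> week 1, Package -> week 3

Checking: Build(week 1) before Package(week 3); Build(week 1) before Audit(week 2); Build(week 1) != Triage(week 2); Audit(week 2) != Package(week 3); max 2 per week (cap 2).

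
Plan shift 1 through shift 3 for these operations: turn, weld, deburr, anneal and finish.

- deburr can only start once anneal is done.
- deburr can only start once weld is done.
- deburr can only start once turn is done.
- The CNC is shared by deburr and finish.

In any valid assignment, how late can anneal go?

shift 2

Downstream work caps anneal at shift 2.
anneal at shift 2 is achievable: turn in shift 1, anneal in shift 2, finish in shift 1, weld in shift 1, deburr in shift 3.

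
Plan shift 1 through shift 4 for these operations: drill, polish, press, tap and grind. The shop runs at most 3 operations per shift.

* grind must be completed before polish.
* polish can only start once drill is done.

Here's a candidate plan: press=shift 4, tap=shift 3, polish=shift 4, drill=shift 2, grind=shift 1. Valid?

Yes

polish can only start once drill is done — holds.
The shop runs at most 3 operations per shift — holds.
grind must be completed before polish — holds.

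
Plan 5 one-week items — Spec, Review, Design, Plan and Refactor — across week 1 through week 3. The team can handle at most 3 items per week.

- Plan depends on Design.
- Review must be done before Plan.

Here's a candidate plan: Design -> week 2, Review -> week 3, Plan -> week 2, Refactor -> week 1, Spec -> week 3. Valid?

Invalid. Review must be done before Plan.

Plan depends on Design — violated.
The team can handle at most 3 items per week — holds.
Review must be done before Plan — violated.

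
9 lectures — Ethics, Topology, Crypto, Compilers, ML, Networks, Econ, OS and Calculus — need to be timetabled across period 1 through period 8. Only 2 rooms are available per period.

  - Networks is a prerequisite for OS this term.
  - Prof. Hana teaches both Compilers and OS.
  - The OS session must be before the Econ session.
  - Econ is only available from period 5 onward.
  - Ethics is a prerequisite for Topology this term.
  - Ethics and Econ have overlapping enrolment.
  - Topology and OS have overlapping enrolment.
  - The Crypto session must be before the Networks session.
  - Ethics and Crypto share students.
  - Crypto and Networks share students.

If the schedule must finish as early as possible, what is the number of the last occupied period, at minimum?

period 5

The precedence chain requires at least 4 distinct periods.
With at most 2 per period and 9 lectures, at least 5 periods are needed.
Econ can't be placed before period 5, so the schedule must run through at least period 5.
5 works (last occupied period: period 5): for example Econ=period 5; Compilers=period 1; Ethics=period 2; Crypto=period 1; ML=period 3; Networks=period 2; Calculus=period 4; Topology=period 4; OS=period 3.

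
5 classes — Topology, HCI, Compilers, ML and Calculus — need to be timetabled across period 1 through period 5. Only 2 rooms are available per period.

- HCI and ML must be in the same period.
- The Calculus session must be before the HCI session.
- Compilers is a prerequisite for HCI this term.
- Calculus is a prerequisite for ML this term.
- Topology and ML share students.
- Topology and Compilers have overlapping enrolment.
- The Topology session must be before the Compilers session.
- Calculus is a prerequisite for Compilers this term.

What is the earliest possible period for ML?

ML must be in the same period as HCI, which can't be before period 3, so ML is at least period 3.
ML at period 3 is achievable: Calculus in period 1; Topology in period 1; HCI in period 3; ML in period 3; Compilers in period 2.

period 3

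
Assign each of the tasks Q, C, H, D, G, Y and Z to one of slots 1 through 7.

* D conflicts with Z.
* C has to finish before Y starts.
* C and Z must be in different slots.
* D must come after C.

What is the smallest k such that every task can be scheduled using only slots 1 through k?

3 slots

The precedence chain requires at least 2 distinct slots.
Could 2 slots be enough, i.e. nothing placed later than 2? No: Y must come after C (at 1 or later) → {2}; C must come before Y (at 2 or earlier) → {1}; D must come after C (at 1 or later) → {2}; Z can't share with D (2) → {1}; Z can't share with C (1) → nothing is left.
So 2 slots is not enough.
3 works (last occupied slot: 3): for example G in 1, H in 1, C in 1, Y in 2, D in 2, Z in 3, Q in 1.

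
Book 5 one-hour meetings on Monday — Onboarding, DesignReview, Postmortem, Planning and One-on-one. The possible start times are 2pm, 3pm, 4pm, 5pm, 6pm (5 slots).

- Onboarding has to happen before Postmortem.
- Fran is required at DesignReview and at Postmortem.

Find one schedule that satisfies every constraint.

Postmortem=3pm; DesignReview=2pm; One-on-one=2pm; Onboarding=2pm; Planning=2pm

Checking: Onboarding(2pm) before Postmortem(3pm); DesignReview(2pm) != Postmortem(3pm).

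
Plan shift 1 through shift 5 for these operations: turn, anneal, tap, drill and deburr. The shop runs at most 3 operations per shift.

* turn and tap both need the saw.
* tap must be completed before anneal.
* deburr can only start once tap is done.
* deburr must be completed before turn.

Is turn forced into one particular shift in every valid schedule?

turn can be shift 3 (e.g. drill=shift 1; anneal=shift 2; tap=shift 1; deburr=shift 2; turn=shift 3) or shift 4 (e.g. turn=shift 4, tap=shift 1, drill=shift 1, anneal=shift 2, deburr=shift 2).

No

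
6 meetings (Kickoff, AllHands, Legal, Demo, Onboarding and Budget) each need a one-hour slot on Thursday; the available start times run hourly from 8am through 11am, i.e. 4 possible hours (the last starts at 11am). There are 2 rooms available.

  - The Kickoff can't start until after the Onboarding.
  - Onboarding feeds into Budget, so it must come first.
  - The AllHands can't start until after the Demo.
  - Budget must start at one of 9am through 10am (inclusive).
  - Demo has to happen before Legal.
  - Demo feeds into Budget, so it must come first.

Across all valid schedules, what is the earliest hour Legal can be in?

Precedence pushes Legal to at least 9am.
Legal at 9am is achievable: Demo -> 8am, Budget -> 9am, AllHands -> 10am, Onboarding -> 8am, Kickoff -> 10am, Legal -> 9am.

9am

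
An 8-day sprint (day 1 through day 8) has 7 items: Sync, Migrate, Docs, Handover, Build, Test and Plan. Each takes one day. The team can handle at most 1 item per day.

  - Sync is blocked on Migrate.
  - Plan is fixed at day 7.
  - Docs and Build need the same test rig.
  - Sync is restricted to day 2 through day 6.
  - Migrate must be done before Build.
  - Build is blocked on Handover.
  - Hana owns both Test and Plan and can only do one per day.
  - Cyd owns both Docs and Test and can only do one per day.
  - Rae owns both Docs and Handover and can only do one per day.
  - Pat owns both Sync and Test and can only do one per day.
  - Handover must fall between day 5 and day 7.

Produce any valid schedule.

Handover=day 5, Migrate=day 1, Plan=day 7, Test=day 4, Sync=day 2, Build=day 6, Docs=day 3

Checking: Migrate(day 1) before Build(day 6); Migrate(day 1) before Sync(day 2); Handover(day 5) before Build(day 6); Docs(day 3) != Test(day 4); Docs(day 3) != Handover(day 5); Test(day 4) != Plan(day 7); Docs(day 3) != Build(day 6); Sync(day 2) != Test(day 4); Plan=day 7 in [day 7,day 7]; Handover=day 5 in [day 5,day 7]; Sync=day 2 in [day 2,day 6]; max 1 per day (cap 1).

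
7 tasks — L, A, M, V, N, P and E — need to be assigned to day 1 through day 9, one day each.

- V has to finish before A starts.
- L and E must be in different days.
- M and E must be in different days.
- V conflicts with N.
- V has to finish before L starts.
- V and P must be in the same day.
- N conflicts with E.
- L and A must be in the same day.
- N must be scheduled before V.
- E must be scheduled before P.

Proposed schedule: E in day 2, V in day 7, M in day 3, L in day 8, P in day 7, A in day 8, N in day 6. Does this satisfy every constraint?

E must be scheduled before P — holds.
V has to finish before L starts — holds.
V and P must be in the same day — holds.
M and E must be in different days — holds.
V has to finish before A starts — holds.
N conflicts with E — holds.
V conflicts with N — holds.
N must be scheduled before V — holds.
L and A must be in the same day — holds.
L and E must be in different days — holds.

Yes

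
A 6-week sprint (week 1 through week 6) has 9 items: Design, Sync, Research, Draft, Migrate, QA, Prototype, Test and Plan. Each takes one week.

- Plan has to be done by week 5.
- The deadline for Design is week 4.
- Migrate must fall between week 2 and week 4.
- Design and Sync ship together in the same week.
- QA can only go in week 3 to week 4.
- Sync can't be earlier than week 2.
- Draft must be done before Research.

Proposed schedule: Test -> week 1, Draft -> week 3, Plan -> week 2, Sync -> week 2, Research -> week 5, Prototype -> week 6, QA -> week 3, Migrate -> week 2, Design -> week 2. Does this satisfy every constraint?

Yes, all constraints hold

Draft must be done before Research — holds.
Design and Sync ship together in the same week — holds.
Migrate must fall between week 2 and week 4 — holds.
QA can only go in week 3 to week 4 — holds.
Sync can't be earlier than week 2 — holds.
The deadline for Design is week 4 — holds.
Plan has to be done by week 5 — holds.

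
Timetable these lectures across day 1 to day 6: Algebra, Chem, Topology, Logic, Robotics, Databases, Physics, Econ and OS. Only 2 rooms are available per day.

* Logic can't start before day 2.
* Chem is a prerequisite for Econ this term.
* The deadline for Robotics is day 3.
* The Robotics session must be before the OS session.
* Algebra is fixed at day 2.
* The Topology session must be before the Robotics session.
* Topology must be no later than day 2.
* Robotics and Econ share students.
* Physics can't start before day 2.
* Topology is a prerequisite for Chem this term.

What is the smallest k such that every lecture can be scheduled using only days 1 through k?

5 days

The precedence chain requires at least 3 distinct days.
With at most 2 per day and 9 lectures, at least 5 days are needed.
5 works (last occupied day: day 5): for example Physics -> day 3, Databases -> day 1, OS -> day 4, Logic -> day 3, Econ -> day 5, Robotics -> day 2, Topology -> day 1, Algebra -> day 2, Chem -> day 4.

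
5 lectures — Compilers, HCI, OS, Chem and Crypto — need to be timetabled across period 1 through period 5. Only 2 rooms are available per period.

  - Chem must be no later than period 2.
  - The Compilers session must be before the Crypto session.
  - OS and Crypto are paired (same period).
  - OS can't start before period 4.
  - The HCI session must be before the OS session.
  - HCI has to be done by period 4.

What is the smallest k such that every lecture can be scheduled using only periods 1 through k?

The precedence chain requires at least 2 distinct periods.
With at most 2 per period and 5 lectures, at least 3 periods are needed.
OS can't be placed before period 4, so the schedule must run through at least period 4.
4 works (last occupied period: period 4): for example HCI -> period 2; Compilers -> period 1; Chem -> period 1; Crypto -> period 4; OS -> period 4.

4 periods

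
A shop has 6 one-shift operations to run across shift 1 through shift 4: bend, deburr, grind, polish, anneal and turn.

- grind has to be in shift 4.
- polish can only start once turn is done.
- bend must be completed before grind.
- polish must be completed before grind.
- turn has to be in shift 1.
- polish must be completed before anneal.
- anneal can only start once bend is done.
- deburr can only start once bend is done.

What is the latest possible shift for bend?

Downstream work caps bend at shift 3.
bend at shift 3 is achievable: deburr -> shift 4, anneal -> shift 4, bend -> shift 3, turn -> shift 1, polish -> shift 2, grind -> shift 4.

shift 3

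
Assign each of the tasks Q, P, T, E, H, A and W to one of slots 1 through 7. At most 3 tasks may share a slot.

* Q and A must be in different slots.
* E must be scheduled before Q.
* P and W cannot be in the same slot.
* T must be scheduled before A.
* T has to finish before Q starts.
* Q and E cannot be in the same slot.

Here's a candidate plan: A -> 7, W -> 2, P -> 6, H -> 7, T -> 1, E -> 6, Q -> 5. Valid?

T has to finish before Q starts — holds.
Q and A must be in different slots — holds.
At most 3 tasks may share a slot — holds.
E must be scheduled before Q — violated.
T must be scheduled before A — holds.
Q and E cannot be in the same slot — holds.
P and W cannot be in the same slot — holds.

Invalid. E must be scheduled before Q.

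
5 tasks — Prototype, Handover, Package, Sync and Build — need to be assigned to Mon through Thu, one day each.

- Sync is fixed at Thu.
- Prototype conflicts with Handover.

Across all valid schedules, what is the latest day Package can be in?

Thu

Package at Thu is achievable: Prototype in Mon, Package in Thu, Build in Mon, Sync in Thu, Handover in Tue.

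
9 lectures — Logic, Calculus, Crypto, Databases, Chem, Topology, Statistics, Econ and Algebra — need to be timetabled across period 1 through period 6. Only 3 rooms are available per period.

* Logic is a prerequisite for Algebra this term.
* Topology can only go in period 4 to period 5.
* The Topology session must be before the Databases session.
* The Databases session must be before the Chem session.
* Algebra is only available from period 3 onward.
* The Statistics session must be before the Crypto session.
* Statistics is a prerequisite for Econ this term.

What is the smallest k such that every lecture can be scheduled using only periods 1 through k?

6 periods

The precedence chain requires at least 3 distinct periods.
With at most 3 per period and 9 lectures, at least 3 periods are needed.
Propagating the time windows through the other constraints, Chem can't land before period 6, so the schedule must run through at least period 6.
6 works (last occupied period: period 6): for example Algebra in period 3; Calculus in period 1; Topology in period 4; Logic in period 1; Databases in period 5; Econ in period 2; Chem in period 6; Crypto in period 2; Statistics in period 1.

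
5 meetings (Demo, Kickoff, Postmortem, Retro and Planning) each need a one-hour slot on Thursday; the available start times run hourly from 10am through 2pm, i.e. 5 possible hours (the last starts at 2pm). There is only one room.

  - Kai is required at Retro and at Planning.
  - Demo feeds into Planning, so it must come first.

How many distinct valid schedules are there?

Splitting on Demo: it can be 10am (24), 11am (18), 12pm (12), 1pm (6). Listing each branch's schedules as (Kickoff, Postmortem, Retro, Planning):
Demo=10am: (11am,12pm,1pm,2pm) (11am,12pm,2pm,1pm) (11am,1pm,12pm,2pm) (11am,1pm,2pm,12pm) (11am,2pm,12pm,1pm) (11am,2pm,1pm,12pm) (12pm,11am,1pm,2pm) (12pm,11am,2pm,1pm) (12pm,1pm,11am,2pm) (12pm,1pm,2pm,11am) (12pm,2pm,11am,1pm) (12pm,2pm,1pm,11am) (1pm,11am,12pm,2pm) (1pm,11am,2pm,12pm) (1pm,12pm,11am,2pm) (1pm,12pm,2pm,11am) (1pm,2pm,11am,12pm) (1pm,2pm,12pm,11am) (2pm,11am,12pm,1pm) (2pm,11am,1pm,12pm) (2pm,12pm,11am,1pm) (2pm,12pm,1pm,11am) (2pm,1pm,11am,12pm) (2pm,1pm,12pm,11am) — 24.
Demo=11am: (10am,12pm,1pm,2pm) (10am,12pm,2pm,1pm) (10am,1pm,12pm,2pm) (10am,1pm,2pm,12pm) (10am,2pm,12pm,1pm) (10am,2pm,1pm,12pm) (12pm,10am,1pm,2pm) (12pm,10am,2pm,1pm) (12pm,1pm,10am,2pm) (12pm,2pm,10am,1pm) (1pm,10am,12pm,2pm) (1pm,10am,2pm,12pm) (1pm,12pm,10am,2pm) (1pm,2pm,10am,12pm) (2pm,10am,12pm,1pm) (2pm,10am,1pm,12pm) (2pm,12pm,10am,1pm) (2pm,1pm,10am,12pm) — 18.
Demo=12pm: (10am,11am,1pm,2pm) (10am,11am,2pm,1pm) (10am,1pm,11am,2pm) (10am,2pm,11am,1pm) (11am,10am,1pm,2pm) (11am,10am,2pm,1pm) (11am,1pm,10am,2pm) (11am,2pm,10am,1pm) (1pm,10am,11am,2pm) (1pm,11am,10am,2pm) (2pm,10am,11am,1pm) (2pm,11am,10am,1pm) — 12.
Demo=1pm: (10am,11am,12pm,2pm) (10am,12pm,11am,2pm) (11am,10am,12pm,2pm) (11am,12pm,10am,2pm) (12pm,10am,11am,2pm) (12pm,11am,10am,2pm) — 6.
Summing: 24 + 18 + 12 + 6 = 60.

60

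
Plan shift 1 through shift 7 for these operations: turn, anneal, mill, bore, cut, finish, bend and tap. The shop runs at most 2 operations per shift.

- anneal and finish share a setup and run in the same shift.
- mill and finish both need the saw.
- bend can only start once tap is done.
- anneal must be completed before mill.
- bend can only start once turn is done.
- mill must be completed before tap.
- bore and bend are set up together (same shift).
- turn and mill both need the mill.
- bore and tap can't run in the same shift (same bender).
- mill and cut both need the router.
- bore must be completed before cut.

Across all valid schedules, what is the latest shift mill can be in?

Precedence pushes mill to at least shift 2; downstream work caps mill at shift 4.
mill at shift 4 is achievable: cut=shift 7, bend=shift 6, turn=shift 1, anneal=shift 2, tap=shift 5, mill=shift 4, bore=shift 6, finish=shift 2.

shift 4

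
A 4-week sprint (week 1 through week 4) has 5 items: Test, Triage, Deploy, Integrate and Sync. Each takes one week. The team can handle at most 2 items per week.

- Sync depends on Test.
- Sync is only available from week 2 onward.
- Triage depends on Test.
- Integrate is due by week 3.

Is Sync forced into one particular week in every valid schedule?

No

Sync can be week 2 (e.g. Test in week 1; Deploy in week 3; Integrate in week 1; Sync in week 2; Triage in week 2) or week 3 (e.g. Test=week 1, Integrate=week 1, Triage=week 2, Sync=week 3, Deploy=week 2).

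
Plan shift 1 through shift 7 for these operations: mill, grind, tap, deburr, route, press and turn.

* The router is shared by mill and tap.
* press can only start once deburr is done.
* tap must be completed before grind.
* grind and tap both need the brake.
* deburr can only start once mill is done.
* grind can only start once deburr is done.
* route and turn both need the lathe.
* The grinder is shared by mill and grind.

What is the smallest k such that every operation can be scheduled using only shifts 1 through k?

3 shifts

The precedence chain requires at least 3 distinct shifts.
3 works (last occupied shift: shift 3): for example press in shift 3, tap in shift 2, turn in shift 2, deburr in shift 2, mill in shift 1, grind in shift 3, route in shift 1.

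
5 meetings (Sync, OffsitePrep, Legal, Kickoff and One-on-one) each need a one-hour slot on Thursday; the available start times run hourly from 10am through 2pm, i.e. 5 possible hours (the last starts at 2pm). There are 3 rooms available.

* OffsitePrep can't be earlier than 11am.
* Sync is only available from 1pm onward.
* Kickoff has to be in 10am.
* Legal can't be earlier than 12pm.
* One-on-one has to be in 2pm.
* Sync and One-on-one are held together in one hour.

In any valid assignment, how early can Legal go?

Legal is available from 12pm.
Legal at 12pm is achievable: OffsitePrep in 11am; Sync in 2pm; One-on-one in 2pm; Legal in 12pm; Kickoff in 10am.

12pm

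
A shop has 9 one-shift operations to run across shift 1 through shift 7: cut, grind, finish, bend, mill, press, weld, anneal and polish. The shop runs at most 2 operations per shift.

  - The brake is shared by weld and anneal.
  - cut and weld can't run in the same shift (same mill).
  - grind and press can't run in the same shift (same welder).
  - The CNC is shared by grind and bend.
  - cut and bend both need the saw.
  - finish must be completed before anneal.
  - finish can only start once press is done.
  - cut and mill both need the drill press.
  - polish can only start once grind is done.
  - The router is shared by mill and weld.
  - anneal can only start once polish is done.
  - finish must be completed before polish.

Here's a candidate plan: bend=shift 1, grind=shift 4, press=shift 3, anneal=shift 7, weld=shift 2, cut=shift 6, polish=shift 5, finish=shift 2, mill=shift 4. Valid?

anneal can only start once polish is done — holds.
finish must be completed before anneal — holds.
The CNC is shared by grind and bend — holds.
The shop runs at most 2 operations per shift — holds.
grind and press can't run in the same shift (same welder) — holds.
The router is shared by mill and weld — holds.
cut and bend both need the saw — holds.
polish can only start once grind is done — holds.
finish must be completed before polish — holds.
The brake is shared by weld and anneal — holds.
finish can only start once press is done — violated.
cut and mill both need the drill press — holds.
cut and weld can't run in the same shift (same mill) — holds.

No. finish can only start once press is done is not satisfied.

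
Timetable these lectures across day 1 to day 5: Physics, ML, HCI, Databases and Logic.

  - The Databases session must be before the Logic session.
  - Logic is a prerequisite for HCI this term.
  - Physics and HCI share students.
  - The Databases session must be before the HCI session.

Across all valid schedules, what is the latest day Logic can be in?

day 4

Precedence pushes Logic to at least day 2; downstream work caps Logic at day 4.
Logic at day 4 is achievable: ML in day 1, Logic in day 4, HCI in day 5, Physics in day 1, Databases in day 1.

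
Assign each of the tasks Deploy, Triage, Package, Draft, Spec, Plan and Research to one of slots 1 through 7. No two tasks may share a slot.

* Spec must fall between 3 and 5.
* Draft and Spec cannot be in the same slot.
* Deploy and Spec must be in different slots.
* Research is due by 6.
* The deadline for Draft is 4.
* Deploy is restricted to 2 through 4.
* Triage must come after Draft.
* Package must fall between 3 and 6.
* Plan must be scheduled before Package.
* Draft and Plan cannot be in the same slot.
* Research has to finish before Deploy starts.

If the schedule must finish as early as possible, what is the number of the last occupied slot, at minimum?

7

The precedence chain requires at least 2 distinct slots.
With at most 1 per slot and 7 tasks, at least 7 slots are needed.
Package can't be placed before 3, so the schedule must run through at least slot 3.
7 works (last occupied slot: 7): for example Draft -> 4, Plan -> 5, Triage -> 7, Spec -> 3, Research -> 1, Package -> 6, Deploy -> 2.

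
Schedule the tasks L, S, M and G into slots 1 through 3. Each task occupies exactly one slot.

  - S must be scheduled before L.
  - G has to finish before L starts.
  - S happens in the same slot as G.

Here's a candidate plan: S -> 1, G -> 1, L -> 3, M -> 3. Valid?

Yes

G has to finish before L starts — holds.
S happens in the same slot as G — holds.
S must be scheduled before L — holds.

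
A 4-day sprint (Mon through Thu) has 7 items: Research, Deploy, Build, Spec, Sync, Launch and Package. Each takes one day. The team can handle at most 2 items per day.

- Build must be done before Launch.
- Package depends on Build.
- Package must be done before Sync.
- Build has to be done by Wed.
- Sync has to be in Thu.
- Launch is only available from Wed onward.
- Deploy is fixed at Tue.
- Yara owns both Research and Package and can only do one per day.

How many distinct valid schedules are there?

24

Splitting on Research: it can be Mon (11), Tue (4), Wed (4), Thu (5). Listing each branch's schedules as (Deploy, Build, Spec, Sync, Launch, Package):
Research=Mon: (Tue,Mon,Tue,Thu,Wed,Wed) (Tue,Mon,Tue,Thu,Thu,Wed) (Tue,Mon,Wed,Thu,Wed,Tue) (Tue,Mon,Wed,Thu,Thu,Tue) (Tue,Mon,Wed,Thu,Thu,Wed) (Tue,Mon,Thu,Thu,Wed,Tue) (Tue,Mon,Thu,Thu,Wed,Wed) (Tue,Tue,Mon,Thu,Wed,Wed) (Tue,Tue,Mon,Thu,Thu,Wed) (Tue,Tue,Wed,Thu,Thu,Wed) (Tue,Tue,Thu,Thu,Wed,Wed) — 11.
Research=Tue: (Tue,Mon,Mon,Thu,Wed,Wed) (Tue,Mon,Mon,Thu,Thu,Wed) (Tue,Mon,Wed,Thu,Thu,Wed) (Tue,Mon,Thu,Thu,Wed,Wed) — 4.
Research=Wed: (Tue,Mon,Mon,Thu,Wed,Tue) (Tue,Mon,Mon,Thu,Thu,Tue) (Tue,Mon,Wed,Thu,Thu,Tue) (Tue,Mon,Thu,Thu,Wed,Tue) — 4.
Research=Thu: (Tue,Mon,Mon,Thu,Wed,Tue) (Tue,Mon,Mon,Thu,Wed,Wed) (Tue,Mon,Tue,Thu,Wed,Wed) (Tue,Mon,Wed,Thu,Wed,Tue) (Tue,Tue,Mon,Thu,Wed,Wed) — 5.
Summing: 11 + 4 + 4 + 5 = 24.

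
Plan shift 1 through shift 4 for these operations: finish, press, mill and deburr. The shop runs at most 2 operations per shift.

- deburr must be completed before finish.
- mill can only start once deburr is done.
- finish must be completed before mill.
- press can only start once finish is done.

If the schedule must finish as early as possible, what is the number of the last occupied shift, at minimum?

The precedence chain requires at least 3 distinct shifts.
With at most 2 per shift and 4 operations, at least 2 shifts are needed.
3 works (last occupied shift: shift 3): for example mill in shift 3; deburr in shift 1; press in shift 3; finish in shift 2.

3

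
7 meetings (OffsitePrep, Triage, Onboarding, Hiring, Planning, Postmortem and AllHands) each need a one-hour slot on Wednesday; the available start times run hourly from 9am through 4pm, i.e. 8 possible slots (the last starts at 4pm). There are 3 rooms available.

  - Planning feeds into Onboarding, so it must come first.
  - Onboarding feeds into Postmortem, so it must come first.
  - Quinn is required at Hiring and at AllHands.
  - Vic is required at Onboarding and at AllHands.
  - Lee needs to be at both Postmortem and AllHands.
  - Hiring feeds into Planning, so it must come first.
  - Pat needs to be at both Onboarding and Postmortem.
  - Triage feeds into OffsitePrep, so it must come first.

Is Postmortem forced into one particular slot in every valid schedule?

Postmortem can be 12pm (e.g. Postmortem -> 12pm; Triage -> 9am; OffsitePrep -> 10am; Onboarding -> 11am; Planning -> 10am; AllHands -> 10am; Hiring -> 9am) or 1pm (e.g. Onboarding=11am, Triage=9am, Postmortem=1pm, Hiring=9am, Planning=10am, OffsitePrep=10am, AllHands=10am).

No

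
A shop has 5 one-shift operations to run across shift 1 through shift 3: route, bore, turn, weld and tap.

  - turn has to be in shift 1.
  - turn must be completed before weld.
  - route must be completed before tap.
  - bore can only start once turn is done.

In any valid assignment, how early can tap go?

Precedence pushes tap to at least shift 2.
tap at shift 2 is achievable: tap in shift 2, weld in shift 2, bore in shift 2, route in shift 1, turn in shift 1.

shift 2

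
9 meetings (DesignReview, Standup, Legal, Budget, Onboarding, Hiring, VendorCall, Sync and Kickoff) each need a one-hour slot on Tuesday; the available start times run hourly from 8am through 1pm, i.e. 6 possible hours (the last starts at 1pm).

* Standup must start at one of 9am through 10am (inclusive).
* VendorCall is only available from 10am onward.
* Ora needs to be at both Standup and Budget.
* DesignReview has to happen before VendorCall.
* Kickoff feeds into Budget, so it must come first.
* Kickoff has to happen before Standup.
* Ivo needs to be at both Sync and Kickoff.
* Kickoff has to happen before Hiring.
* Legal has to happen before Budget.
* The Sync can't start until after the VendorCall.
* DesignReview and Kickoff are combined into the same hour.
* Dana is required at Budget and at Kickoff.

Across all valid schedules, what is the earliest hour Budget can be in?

Precedence pushes Budget to at least 9am.
Budget at 9am is achievable: Standup -> 10am; Legal -> 8am; Hiring -> 9am; Budget -> 9am; Onboarding -> 8am; VendorCall -> 10am; Sync -> 11am; Kickoff -> 8am; DesignReview -> 8am.

9am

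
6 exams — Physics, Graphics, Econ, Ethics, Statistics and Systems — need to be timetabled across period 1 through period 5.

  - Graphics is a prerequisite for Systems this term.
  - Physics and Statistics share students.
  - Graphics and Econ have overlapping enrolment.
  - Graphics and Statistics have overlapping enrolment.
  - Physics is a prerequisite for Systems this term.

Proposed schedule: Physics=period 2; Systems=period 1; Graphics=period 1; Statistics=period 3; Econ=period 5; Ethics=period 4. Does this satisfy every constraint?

No — it violates: Physics is a prerequisite for Systems this term

Physics and Statistics share students — holds.
Physics is a prerequisite for Systems this term — violated.
Graphics and Econ have overlapping enrolment — holds.
Graphics is a prerequisite for Systems this term — violated.
Graphics and Statistics have overlapping enrolment — holds.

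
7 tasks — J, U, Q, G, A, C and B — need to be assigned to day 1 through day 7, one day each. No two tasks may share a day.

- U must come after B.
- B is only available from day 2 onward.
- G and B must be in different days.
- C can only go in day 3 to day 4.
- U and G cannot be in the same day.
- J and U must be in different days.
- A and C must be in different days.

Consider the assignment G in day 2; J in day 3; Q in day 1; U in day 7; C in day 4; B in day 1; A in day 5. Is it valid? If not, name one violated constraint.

Invalid. B is only available from day 2 onward.

J and U must be in different days — holds.
U must come after B — holds.
C can only go in day 3 to day 4 — holds.
A and C must be in different days — holds.
No two tasks may share a day — violated.
U and G cannot be in the same day — holds.
G and B must be in different days — holds.
B is only available from day 2 onward — violated.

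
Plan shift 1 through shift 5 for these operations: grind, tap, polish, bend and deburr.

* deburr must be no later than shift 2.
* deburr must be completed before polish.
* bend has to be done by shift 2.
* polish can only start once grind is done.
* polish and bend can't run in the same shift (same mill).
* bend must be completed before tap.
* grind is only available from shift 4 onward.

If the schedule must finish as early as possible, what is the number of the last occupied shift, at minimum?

The precedence chain requires at least 2 distinct shifts.
Propagating the time windows through the other constraints, polish can't land before shift 5, so the schedule must run through at least shift 5.
5 works (last occupied shift: shift 5): for example deburr -> shift 1; tap -> shift 2; grind -> shift 4; polish -> shift 5; bend -> shift 1.

shift 5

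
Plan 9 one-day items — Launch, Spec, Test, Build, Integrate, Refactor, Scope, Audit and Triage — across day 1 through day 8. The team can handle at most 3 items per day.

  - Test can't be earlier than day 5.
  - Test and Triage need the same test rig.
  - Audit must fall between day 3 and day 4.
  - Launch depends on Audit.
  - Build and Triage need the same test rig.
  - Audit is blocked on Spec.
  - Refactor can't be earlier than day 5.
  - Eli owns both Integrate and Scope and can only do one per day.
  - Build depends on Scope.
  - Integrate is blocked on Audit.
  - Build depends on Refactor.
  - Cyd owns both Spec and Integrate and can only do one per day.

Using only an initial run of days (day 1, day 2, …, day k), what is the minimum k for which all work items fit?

6 days

The precedence chain requires at least 3 distinct days.
With at most 3 per day and 9 work items, at least 3 days are needed.
Propagating the time windows through the other constraints, Build can't land before day 6, so the schedule must run through at least day 6.
6 works (last occupied day: day 6): for example Refactor in day 5, Launch in day 4, Build in day 6, Scope in day 1, Test in day 5, Triage in day 1, Integrate in day 4, Audit in day 3, Spec in day 1.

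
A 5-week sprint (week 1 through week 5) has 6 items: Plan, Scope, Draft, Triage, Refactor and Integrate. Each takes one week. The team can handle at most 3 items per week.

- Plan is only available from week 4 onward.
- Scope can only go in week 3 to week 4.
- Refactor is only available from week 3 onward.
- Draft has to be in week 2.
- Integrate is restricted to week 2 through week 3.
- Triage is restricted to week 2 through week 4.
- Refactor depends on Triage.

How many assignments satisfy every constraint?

Splitting on Plan: it can be week 4 (24), week 5 (24). Listing each branch's schedules as (Scope, Draft, Triage, Refactor, Integrate) by week number:
Plan=week 4: (3,2,2,3,2) (3,2,2,3,3) (3,2,2,4,2) (3,2,2,4,3) (3,2,2,5,2) (3,2,2,5,3) (3,2,3,4,2) (3,2,3,4,3) (3,2,3,5,2) (3,2,3,5,3) (3,2,4,5,2) (3,2,4,5,3) (4,2,2,3,2) (4,2,2,3,3) (4,2,2,4,2) (4,2,2,4,3) (4,2,2,5,2) (4,2,2,5,3) (4,2,3,4,2) (4,2,3,4,3) (4,2,3,5,2) (4,2,3,5,3) (4,2,4,5,2) (4,2,4,5,3) — 24.
Plan=week 5: (3,2,2,3,2) (3,2,2,3,3) (3,2,2,4,2) (3,2,2,4,3) (3,2,2,5,2) (3,2,2,5,3) (3,2,3,4,2) (3,2,3,4,3) (3,2,3,5,2) (3,2,3,5,3) (3,2,4,5,2) (3,2,4,5,3) (4,2,2,3,2) (4,2,2,3,3) (4,2,2,4,2) (4,2,2,4,3) (4,2,2,5,2) (4,2,2,5,3) (4,2,3,4,2) (4,2,3,4,3) (4,2,3,5,2) (4,2,3,5,3) (4,2,4,5,2) (4,2,4,5,3) — 24.
Summing: 24 + 24 = 48.

48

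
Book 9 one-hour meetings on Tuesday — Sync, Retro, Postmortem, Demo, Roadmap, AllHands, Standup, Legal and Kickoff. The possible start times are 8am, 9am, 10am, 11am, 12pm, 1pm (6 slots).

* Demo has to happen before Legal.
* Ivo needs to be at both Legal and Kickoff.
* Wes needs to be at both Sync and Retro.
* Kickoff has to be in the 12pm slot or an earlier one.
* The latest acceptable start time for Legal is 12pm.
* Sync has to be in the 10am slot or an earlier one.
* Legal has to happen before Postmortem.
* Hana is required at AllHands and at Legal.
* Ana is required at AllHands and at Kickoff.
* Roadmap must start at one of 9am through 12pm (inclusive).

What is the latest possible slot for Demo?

11am

Downstream work caps Demo at 11am.
Demo at 11am is achievable: Demo -> 11am; Roadmap -> 9am; Legal -> 12pm; Kickoff -> 8am; Standup -> 8am; Retro -> 9am; AllHands -> 9am; Sync -> 8am; Postmortem -> 1pm.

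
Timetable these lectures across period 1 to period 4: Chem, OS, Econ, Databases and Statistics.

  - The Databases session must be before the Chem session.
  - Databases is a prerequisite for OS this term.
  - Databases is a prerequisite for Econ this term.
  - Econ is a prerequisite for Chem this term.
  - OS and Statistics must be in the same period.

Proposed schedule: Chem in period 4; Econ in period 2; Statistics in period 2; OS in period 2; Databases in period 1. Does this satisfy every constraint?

The Databases session must be before the Chem session — holds.
Databases is a prerequisite for OS this term — holds.
Econ is a prerequisite for Chem this term — holds.
OS and Statistics must be in the same period — holds.
Databases is a prerequisite for Econ this term — holds.

Yes, all constraints hold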